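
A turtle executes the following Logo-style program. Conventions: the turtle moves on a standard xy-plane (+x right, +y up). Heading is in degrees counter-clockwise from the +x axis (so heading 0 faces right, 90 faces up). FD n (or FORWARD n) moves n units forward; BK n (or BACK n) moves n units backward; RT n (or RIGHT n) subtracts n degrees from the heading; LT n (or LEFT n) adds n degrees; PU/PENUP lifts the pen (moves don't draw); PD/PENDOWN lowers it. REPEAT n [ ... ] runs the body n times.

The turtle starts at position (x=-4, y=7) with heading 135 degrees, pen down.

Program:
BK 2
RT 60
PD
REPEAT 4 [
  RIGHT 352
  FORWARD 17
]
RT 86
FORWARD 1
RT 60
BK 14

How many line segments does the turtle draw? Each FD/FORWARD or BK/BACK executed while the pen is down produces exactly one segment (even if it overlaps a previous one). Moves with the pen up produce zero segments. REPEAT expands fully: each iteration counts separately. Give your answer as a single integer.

Executing turtle program step by step:
Start: pos=(-4,7), heading=135, pen down
BK 2: (-4,7) -> (-2.586,5.586) [heading=135, draw]
RT 60: heading 135 -> 75
PD: pen down
REPEAT 4 [
  -- iteration 1/4 --
  RT 352: heading 75 -> 83
  FD 17: (-2.586,5.586) -> (-0.514,22.459) [heading=83, draw]
  -- iteration 2/4 --
  RT 352: heading 83 -> 91
  FD 17: (-0.514,22.459) -> (-0.811,39.456) [heading=91, draw]
  -- iteration 3/4 --
  RT 352: heading 91 -> 99
  FD 17: (-0.811,39.456) -> (-3.47,56.247) [heading=99, draw]
  -- iteration 4/4 --
  RT 352: heading 99 -> 107
  FD 17: (-3.47,56.247) -> (-8.44,72.504) [heading=107, draw]
]
RT 86: heading 107 -> 21
FD 1: (-8.44,72.504) -> (-7.507,72.863) [heading=21, draw]
RT 60: heading 21 -> 321
BK 14: (-7.507,72.863) -> (-18.387,81.673) [heading=321, draw]
Final: pos=(-18.387,81.673), heading=321, 7 segment(s) drawn
Segments drawn: 7

Answer: 7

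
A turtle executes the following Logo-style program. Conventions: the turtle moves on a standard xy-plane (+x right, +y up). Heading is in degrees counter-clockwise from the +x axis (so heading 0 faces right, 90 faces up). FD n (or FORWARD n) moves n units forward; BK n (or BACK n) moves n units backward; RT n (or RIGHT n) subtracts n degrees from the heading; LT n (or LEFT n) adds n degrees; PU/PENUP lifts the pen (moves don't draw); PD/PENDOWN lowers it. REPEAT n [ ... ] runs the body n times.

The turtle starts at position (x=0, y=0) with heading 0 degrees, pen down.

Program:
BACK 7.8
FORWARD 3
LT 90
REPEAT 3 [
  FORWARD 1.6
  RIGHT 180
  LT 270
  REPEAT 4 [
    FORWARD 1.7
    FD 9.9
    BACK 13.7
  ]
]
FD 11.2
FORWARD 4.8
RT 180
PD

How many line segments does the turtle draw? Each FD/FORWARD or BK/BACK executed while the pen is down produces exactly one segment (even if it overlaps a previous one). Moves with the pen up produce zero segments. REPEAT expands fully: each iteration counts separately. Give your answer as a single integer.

Answer: 43

Derivation:
Executing turtle program step by step:
Start: pos=(0,0), heading=0, pen down
BK 7.8: (0,0) -> (-7.8,0) [heading=0, draw]
FD 3: (-7.8,0) -> (-4.8,0) [heading=0, draw]
LT 90: heading 0 -> 90
REPEAT 3 [
  -- iteration 1/3 --
  FD 1.6: (-4.8,0) -> (-4.8,1.6) [heading=90, draw]
  RT 180: heading 90 -> 270
  LT 270: heading 270 -> 180
  REPEAT 4 [
    -- iteration 1/4 --
    FD 1.7: (-4.8,1.6) -> (-6.5,1.6) [heading=180, draw]
    FD 9.9: (-6.5,1.6) -> (-16.4,1.6) [heading=180, draw]
    BK 13.7: (-16.4,1.6) -> (-2.7,1.6) [heading=180, draw]
    -- iteration 2/4 --
    FD 1.7: (-2.7,1.6) -> (-4.4,1.6) [heading=180, draw]
    FD 9.9: (-4.4,1.6) -> (-14.3,1.6) [heading=180, draw]
    BK 13.7: (-14.3,1.6) -> (-0.6,1.6) [heading=180, draw]
    -- iteration 3/4 --
    FD 1.7: (-0.6,1.6) -> (-2.3,1.6) [heading=180, draw]
    FD 9.9: (-2.3,1.6) -> (-12.2,1.6) [heading=180, draw]
    BK 13.7: (-12.2,1.6) -> (1.5,1.6) [heading=180, draw]
    -- iteration 4/4 --
    FD 1.7: (1.5,1.6) -> (-0.2,1.6) [heading=180, draw]
    FD 9.9: (-0.2,1.6) -> (-10.1,1.6) [heading=180, draw]
    BK 13.7: (-10.1,1.6) -> (3.6,1.6) [heading=180, draw]
  ]
  -- iteration 2/3 --
  FD 1.6: (3.6,1.6) -> (2,1.6) [heading=180, draw]
  RT 180: heading 180 -> 0
  LT 270: heading 0 -> 270
  REPEAT 4 [
    -- iteration 1/4 --
    FD 1.7: (2,1.6) -> (2,-0.1) [heading=270, draw]
    FD 9.9: (2,-0.1) -> (2,-10) [heading=270, draw]
    BK 13.7: (2,-10) -> (2,3.7) [heading=270, draw]
    -- iteration 2/4 --
    FD 1.7: (2,3.7) -> (2,2) [heading=270, draw]
    FD 9.9: (2,2) -> (2,-7.9) [heading=270, draw]
    BK 13.7: (2,-7.9) -> (2,5.8) [heading=270, draw]
    -- iteration 3/4 --
    FD 1.7: (2,5.8) -> (2,4.1) [heading=270, draw]
    FD 9.9: (2,4.1) -> (2,-5.8) [heading=270, draw]
    BK 13.7: (2,-5.8) -> (2,7.9) [heading=270, draw]
    -- iteration 4/4 --
    FD 1.7: (2,7.9) -> (2,6.2) [heading=270, draw]
    FD 9.9: (2,6.2) -> (2,-3.7) [heading=270, draw]
    BK 13.7: (2,-3.7) -> (2,10) [heading=270, draw]
  ]
  -- iteration 3/3 --
  FD 1.6: (2,10) -> (2,8.4) [heading=270, draw]
  RT 180: heading 270 -> 90
  LT 270: heading 90 -> 0
  REPEAT 4 [
    -- iteration 1/4 --
    FD 1.7: (2,8.4) -> (3.7,8.4) [heading=0, draw]
    FD 9.9: (3.7,8.4) -> (13.6,8.4) [heading=0, draw]
    BK 13.7: (13.6,8.4) -> (-0.1,8.4) [heading=0, draw]
    -- iteration 2/4 --
    FD 1.7: (-0.1,8.4) -> (1.6,8.4) [heading=0, draw]
    FD 9.9: (1.6,8.4) -> (11.5,8.4) [heading=0, draw]
    BK 13.7: (11.5,8.4) -> (-2.2,8.4) [heading=0, draw]
    -- iteration 3/4 --
    FD 1.7: (-2.2,8.4) -> (-0.5,8.4) [heading=0, draw]
    FD 9.9: (-0.5,8.4) -> (9.4,8.4) [heading=0, draw]
    BK 13.7: (9.4,8.4) -> (-4.3,8.4) [heading=0, draw]
    -- iteration 4/4 --
    FD 1.7: (-4.3,8.4) -> (-2.6,8.4) [heading=0, draw]
    FD 9.9: (-2.6,8.4) -> (7.3,8.4) [heading=0, draw]
    BK 13.7: (7.3,8.4) -> (-6.4,8.4) [heading=0, draw]
  ]
]
FD 11.2: (-6.4,8.4) -> (4.8,8.4) [heading=0, draw]
FD 4.8: (4.8,8.4) -> (9.6,8.4) [heading=0, draw]
RT 180: heading 0 -> 180
PD: pen down
Final: pos=(9.6,8.4), heading=180, 43 segment(s) drawn
Segments drawn: 43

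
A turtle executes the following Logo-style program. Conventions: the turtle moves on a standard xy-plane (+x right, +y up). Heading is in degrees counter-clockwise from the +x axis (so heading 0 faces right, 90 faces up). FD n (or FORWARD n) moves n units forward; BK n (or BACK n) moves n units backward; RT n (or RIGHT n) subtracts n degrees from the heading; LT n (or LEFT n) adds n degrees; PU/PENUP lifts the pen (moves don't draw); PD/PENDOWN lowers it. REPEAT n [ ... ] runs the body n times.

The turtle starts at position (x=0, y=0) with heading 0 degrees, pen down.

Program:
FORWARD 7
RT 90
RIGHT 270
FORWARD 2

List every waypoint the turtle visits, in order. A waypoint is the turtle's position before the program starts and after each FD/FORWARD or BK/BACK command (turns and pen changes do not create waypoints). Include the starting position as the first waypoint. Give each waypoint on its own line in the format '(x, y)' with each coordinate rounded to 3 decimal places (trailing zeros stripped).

Answer: (0, 0)
(7, 0)
(9, 0)

Derivation:
Executing turtle program step by step:
Start: pos=(0,0), heading=0, pen down
FD 7: (0,0) -> (7,0) [heading=0, draw]
RT 90: heading 0 -> 270
RT 270: heading 270 -> 0
FD 2: (7,0) -> (9,0) [heading=0, draw]
Final: pos=(9,0), heading=0, 2 segment(s) drawn
Waypoints (3 total):
(0, 0)
(7, 0)
(9, 0)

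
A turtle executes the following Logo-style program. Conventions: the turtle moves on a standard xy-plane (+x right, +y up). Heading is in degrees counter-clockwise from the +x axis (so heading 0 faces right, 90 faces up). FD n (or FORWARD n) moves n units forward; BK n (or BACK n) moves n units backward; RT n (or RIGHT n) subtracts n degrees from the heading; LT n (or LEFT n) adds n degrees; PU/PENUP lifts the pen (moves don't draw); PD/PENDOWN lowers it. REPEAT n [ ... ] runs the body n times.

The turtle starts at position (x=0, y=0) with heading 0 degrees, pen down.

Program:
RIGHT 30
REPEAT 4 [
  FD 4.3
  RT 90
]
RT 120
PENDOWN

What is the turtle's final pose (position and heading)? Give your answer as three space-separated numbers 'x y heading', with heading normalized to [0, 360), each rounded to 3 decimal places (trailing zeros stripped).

Answer: 0 0 210

Derivation:
Executing turtle program step by step:
Start: pos=(0,0), heading=0, pen down
RT 30: heading 0 -> 330
REPEAT 4 [
  -- iteration 1/4 --
  FD 4.3: (0,0) -> (3.724,-2.15) [heading=330, draw]
  RT 90: heading 330 -> 240
  -- iteration 2/4 --
  FD 4.3: (3.724,-2.15) -> (1.574,-5.874) [heading=240, draw]
  RT 90: heading 240 -> 150
  -- iteration 3/4 --
  FD 4.3: (1.574,-5.874) -> (-2.15,-3.724) [heading=150, draw]
  RT 90: heading 150 -> 60
  -- iteration 4/4 --
  FD 4.3: (-2.15,-3.724) -> (0,0) [heading=60, draw]
  RT 90: heading 60 -> 330
]
RT 120: heading 330 -> 210
PD: pen down
Final: pos=(0,0), heading=210, 4 segment(s) drawn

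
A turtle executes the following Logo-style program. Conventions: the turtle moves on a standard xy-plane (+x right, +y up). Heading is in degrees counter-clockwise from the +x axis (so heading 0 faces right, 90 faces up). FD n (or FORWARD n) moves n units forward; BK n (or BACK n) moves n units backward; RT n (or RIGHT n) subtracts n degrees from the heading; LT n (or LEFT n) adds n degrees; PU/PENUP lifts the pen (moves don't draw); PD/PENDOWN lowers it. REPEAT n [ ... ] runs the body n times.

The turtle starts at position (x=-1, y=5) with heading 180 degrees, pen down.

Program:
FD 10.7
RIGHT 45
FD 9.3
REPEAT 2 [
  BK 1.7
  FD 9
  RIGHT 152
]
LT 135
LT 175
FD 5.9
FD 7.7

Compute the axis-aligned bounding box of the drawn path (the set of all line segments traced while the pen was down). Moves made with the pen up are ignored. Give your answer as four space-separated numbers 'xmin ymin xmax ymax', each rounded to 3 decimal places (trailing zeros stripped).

Executing turtle program step by step:
Start: pos=(-1,5), heading=180, pen down
FD 10.7: (-1,5) -> (-11.7,5) [heading=180, draw]
RT 45: heading 180 -> 135
FD 9.3: (-11.7,5) -> (-18.276,11.576) [heading=135, draw]
REPEAT 2 [
  -- iteration 1/2 --
  BK 1.7: (-18.276,11.576) -> (-17.074,10.374) [heading=135, draw]
  FD 9: (-17.074,10.374) -> (-23.438,16.738) [heading=135, draw]
  RT 152: heading 135 -> 343
  -- iteration 2/2 --
  BK 1.7: (-23.438,16.738) -> (-25.064,17.235) [heading=343, draw]
  FD 9: (-25.064,17.235) -> (-16.457,14.604) [heading=343, draw]
  RT 152: heading 343 -> 191
]
LT 135: heading 191 -> 326
LT 175: heading 326 -> 141
FD 5.9: (-16.457,14.604) -> (-21.042,18.317) [heading=141, draw]
FD 7.7: (-21.042,18.317) -> (-27.026,23.162) [heading=141, draw]
Final: pos=(-27.026,23.162), heading=141, 8 segment(s) drawn

Segment endpoints: x in {-27.026, -25.064, -23.438, -21.042, -18.276, -17.074, -16.457, -11.7, -1}, y in {5, 5, 10.374, 11.576, 14.604, 16.738, 17.235, 18.317, 23.162}
xmin=-27.026, ymin=5, xmax=-1, ymax=23.162

Answer: -27.026 5 -1 23.162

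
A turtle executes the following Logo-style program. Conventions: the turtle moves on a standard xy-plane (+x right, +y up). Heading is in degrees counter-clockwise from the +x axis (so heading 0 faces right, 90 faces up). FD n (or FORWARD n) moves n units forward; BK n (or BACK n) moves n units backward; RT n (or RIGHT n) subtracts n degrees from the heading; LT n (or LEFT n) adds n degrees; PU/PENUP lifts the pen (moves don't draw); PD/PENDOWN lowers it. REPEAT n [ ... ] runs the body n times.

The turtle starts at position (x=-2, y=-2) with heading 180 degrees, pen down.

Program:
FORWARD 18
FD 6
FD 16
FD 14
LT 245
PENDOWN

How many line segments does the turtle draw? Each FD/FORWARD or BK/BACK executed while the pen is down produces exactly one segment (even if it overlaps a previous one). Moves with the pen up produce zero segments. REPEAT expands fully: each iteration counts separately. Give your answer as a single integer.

Answer: 4

Derivation:
Executing turtle program step by step:
Start: pos=(-2,-2), heading=180, pen down
FD 18: (-2,-2) -> (-20,-2) [heading=180, draw]
FD 6: (-20,-2) -> (-26,-2) [heading=180, draw]
FD 16: (-26,-2) -> (-42,-2) [heading=180, draw]
FD 14: (-42,-2) -> (-56,-2) [heading=180, draw]
LT 245: heading 180 -> 65
PD: pen down
Final: pos=(-56,-2), heading=65, 4 segment(s) drawn
Segments drawn: 4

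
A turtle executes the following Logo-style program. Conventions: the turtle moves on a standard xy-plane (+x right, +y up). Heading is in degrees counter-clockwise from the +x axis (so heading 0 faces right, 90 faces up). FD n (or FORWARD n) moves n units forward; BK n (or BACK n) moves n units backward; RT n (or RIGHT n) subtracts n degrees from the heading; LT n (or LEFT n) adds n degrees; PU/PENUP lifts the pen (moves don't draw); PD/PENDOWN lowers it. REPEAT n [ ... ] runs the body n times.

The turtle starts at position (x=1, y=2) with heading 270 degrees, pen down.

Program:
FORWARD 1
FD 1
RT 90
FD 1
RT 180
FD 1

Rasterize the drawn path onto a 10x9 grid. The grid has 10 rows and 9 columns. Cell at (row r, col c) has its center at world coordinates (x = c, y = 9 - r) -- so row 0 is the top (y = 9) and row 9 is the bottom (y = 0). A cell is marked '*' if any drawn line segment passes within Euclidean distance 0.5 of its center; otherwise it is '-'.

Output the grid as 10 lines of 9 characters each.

Segment 0: (1,2) -> (1,1)
Segment 1: (1,1) -> (1,0)
Segment 2: (1,0) -> (-0,0)
Segment 3: (-0,0) -> (1,0)

Answer: ---------
---------
---------
---------
---------
---------
---------
-*-------
-*-------
**-------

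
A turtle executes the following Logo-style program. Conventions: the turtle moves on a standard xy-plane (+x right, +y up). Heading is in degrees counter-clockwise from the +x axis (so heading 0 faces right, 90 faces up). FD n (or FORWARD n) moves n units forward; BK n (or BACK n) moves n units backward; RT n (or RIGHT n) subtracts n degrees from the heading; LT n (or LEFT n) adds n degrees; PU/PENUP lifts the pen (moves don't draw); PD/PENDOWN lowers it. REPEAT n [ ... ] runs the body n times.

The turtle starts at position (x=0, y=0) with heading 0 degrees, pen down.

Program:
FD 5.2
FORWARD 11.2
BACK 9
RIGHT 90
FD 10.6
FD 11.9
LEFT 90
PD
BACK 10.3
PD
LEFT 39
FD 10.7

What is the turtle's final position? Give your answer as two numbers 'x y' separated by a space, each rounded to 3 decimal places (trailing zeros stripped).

Executing turtle program step by step:
Start: pos=(0,0), heading=0, pen down
FD 5.2: (0,0) -> (5.2,0) [heading=0, draw]
FD 11.2: (5.2,0) -> (16.4,0) [heading=0, draw]
BK 9: (16.4,0) -> (7.4,0) [heading=0, draw]
RT 90: heading 0 -> 270
FD 10.6: (7.4,0) -> (7.4,-10.6) [heading=270, draw]
FD 11.9: (7.4,-10.6) -> (7.4,-22.5) [heading=270, draw]
LT 90: heading 270 -> 0
PD: pen down
BK 10.3: (7.4,-22.5) -> (-2.9,-22.5) [heading=0, draw]
PD: pen down
LT 39: heading 0 -> 39
FD 10.7: (-2.9,-22.5) -> (5.415,-15.766) [heading=39, draw]
Final: pos=(5.415,-15.766), heading=39, 7 segment(s) drawn

Answer: 5.415 -15.766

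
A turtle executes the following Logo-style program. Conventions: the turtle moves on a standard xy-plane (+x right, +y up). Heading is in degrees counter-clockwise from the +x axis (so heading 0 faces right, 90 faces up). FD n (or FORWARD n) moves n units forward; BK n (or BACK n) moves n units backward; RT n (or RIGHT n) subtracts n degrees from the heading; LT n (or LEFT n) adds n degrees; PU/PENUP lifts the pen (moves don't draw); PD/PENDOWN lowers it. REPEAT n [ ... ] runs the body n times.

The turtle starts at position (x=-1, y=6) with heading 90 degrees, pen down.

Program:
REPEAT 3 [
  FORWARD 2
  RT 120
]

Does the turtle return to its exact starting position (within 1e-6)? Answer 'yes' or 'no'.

Executing turtle program step by step:
Start: pos=(-1,6), heading=90, pen down
REPEAT 3 [
  -- iteration 1/3 --
  FD 2: (-1,6) -> (-1,8) [heading=90, draw]
  RT 120: heading 90 -> 330
  -- iteration 2/3 --
  FD 2: (-1,8) -> (0.732,7) [heading=330, draw]
  RT 120: heading 330 -> 210
  -- iteration 3/3 --
  FD 2: (0.732,7) -> (-1,6) [heading=210, draw]
  RT 120: heading 210 -> 90
]
Final: pos=(-1,6), heading=90, 3 segment(s) drawn

Start position: (-1, 6)
Final position: (-1, 6)
Distance = 0; < 1e-6 -> CLOSED

Answer: yes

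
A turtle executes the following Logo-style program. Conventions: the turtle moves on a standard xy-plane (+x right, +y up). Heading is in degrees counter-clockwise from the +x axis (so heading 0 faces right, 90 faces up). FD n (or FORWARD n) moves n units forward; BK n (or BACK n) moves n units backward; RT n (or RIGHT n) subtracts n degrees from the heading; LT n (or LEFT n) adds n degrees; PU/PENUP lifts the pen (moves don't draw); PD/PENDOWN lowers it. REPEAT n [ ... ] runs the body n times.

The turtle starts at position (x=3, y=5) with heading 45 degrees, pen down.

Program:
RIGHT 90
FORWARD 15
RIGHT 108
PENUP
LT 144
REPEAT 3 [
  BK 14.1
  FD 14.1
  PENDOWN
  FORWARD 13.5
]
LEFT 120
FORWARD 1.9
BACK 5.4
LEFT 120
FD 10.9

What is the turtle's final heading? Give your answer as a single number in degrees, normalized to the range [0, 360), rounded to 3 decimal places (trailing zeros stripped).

Answer: 231

Derivation:
Executing turtle program step by step:
Start: pos=(3,5), heading=45, pen down
RT 90: heading 45 -> 315
FD 15: (3,5) -> (13.607,-5.607) [heading=315, draw]
RT 108: heading 315 -> 207
PU: pen up
LT 144: heading 207 -> 351
REPEAT 3 [
  -- iteration 1/3 --
  BK 14.1: (13.607,-5.607) -> (-0.32,-3.401) [heading=351, move]
  FD 14.1: (-0.32,-3.401) -> (13.607,-5.607) [heading=351, move]
  PD: pen down
  FD 13.5: (13.607,-5.607) -> (26.94,-7.718) [heading=351, draw]
  -- iteration 2/3 --
  BK 14.1: (26.94,-7.718) -> (13.014,-5.513) [heading=351, draw]
  FD 14.1: (13.014,-5.513) -> (26.94,-7.718) [heading=351, draw]
  PD: pen down
  FD 13.5: (26.94,-7.718) -> (40.274,-9.83) [heading=351, draw]
  -- iteration 3/3 --
  BK 14.1: (40.274,-9.83) -> (26.348,-7.625) [heading=351, draw]
  FD 14.1: (26.348,-7.625) -> (40.274,-9.83) [heading=351, draw]
  PD: pen down
  FD 13.5: (40.274,-9.83) -> (53.608,-11.942) [heading=351, draw]
]
LT 120: heading 351 -> 111
FD 1.9: (53.608,-11.942) -> (52.927,-10.168) [heading=111, draw]
BK 5.4: (52.927,-10.168) -> (54.862,-15.21) [heading=111, draw]
LT 120: heading 111 -> 231
FD 10.9: (54.862,-15.21) -> (48.003,-23.681) [heading=231, draw]
Final: pos=(48.003,-23.681), heading=231, 11 segment(s) drawn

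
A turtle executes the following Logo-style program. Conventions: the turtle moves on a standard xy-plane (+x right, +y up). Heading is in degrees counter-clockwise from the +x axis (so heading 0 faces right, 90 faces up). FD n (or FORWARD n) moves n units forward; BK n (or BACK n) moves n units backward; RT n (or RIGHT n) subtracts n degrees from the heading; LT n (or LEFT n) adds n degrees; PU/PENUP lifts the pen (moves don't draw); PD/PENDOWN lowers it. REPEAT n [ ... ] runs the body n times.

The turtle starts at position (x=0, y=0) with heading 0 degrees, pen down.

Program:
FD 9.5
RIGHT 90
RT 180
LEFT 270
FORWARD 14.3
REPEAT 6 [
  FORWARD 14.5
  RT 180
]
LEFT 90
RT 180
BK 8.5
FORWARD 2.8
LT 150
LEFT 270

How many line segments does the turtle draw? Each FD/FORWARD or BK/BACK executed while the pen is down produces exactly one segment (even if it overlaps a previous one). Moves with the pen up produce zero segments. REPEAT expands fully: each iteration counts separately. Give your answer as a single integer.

Answer: 10

Derivation:
Executing turtle program step by step:
Start: pos=(0,0), heading=0, pen down
FD 9.5: (0,0) -> (9.5,0) [heading=0, draw]
RT 90: heading 0 -> 270
RT 180: heading 270 -> 90
LT 270: heading 90 -> 0
FD 14.3: (9.5,0) -> (23.8,0) [heading=0, draw]
REPEAT 6 [
  -- iteration 1/6 --
  FD 14.5: (23.8,0) -> (38.3,0) [heading=0, draw]
  RT 180: heading 0 -> 180
  -- iteration 2/6 --
  FD 14.5: (38.3,0) -> (23.8,0) [heading=180, draw]
  RT 180: heading 180 -> 0
  -- iteration 3/6 --
  FD 14.5: (23.8,0) -> (38.3,0) [heading=0, draw]
  RT 180: heading 0 -> 180
  -- iteration 4/6 --
  FD 14.5: (38.3,0) -> (23.8,0) [heading=180, draw]
  RT 180: heading 180 -> 0
  -- iteration 5/6 --
  FD 14.5: (23.8,0) -> (38.3,0) [heading=0, draw]
  RT 180: heading 0 -> 180
  -- iteration 6/6 --
  FD 14.5: (38.3,0) -> (23.8,0) [heading=180, draw]
  RT 180: heading 180 -> 0
]
LT 90: heading 0 -> 90
RT 180: heading 90 -> 270
BK 8.5: (23.8,0) -> (23.8,8.5) [heading=270, draw]
FD 2.8: (23.8,8.5) -> (23.8,5.7) [heading=270, draw]
LT 150: heading 270 -> 60
LT 270: heading 60 -> 330
Final: pos=(23.8,5.7), heading=330, 10 segment(s) drawn
Segments drawn: 10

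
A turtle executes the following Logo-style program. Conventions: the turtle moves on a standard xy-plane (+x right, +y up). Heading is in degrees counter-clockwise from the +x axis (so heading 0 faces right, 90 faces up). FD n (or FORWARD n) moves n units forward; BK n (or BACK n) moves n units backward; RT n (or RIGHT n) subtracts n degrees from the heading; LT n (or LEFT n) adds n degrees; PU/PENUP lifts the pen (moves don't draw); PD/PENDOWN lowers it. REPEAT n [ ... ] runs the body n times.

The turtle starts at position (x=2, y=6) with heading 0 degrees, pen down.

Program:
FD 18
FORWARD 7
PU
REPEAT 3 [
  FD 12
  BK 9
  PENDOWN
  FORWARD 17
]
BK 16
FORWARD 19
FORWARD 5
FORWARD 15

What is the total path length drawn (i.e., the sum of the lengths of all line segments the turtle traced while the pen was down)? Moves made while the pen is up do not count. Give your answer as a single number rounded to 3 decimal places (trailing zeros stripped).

Executing turtle program step by step:
Start: pos=(2,6), heading=0, pen down
FD 18: (2,6) -> (20,6) [heading=0, draw]
FD 7: (20,6) -> (27,6) [heading=0, draw]
PU: pen up
REPEAT 3 [
  -- iteration 1/3 --
  FD 12: (27,6) -> (39,6) [heading=0, move]
  BK 9: (39,6) -> (30,6) [heading=0, move]
  PD: pen down
  FD 17: (30,6) -> (47,6) [heading=0, draw]
  -- iteration 2/3 --
  FD 12: (47,6) -> (59,6) [heading=0, draw]
  BK 9: (59,6) -> (50,6) [heading=0, draw]
  PD: pen down
  FD 17: (50,6) -> (67,6) [heading=0, draw]
  -- iteration 3/3 --
  FD 12: (67,6) -> (79,6) [heading=0, draw]
  BK 9: (79,6) -> (70,6) [heading=0, draw]
  PD: pen down
  FD 17: (70,6) -> (87,6) [heading=0, draw]
]
BK 16: (87,6) -> (71,6) [heading=0, draw]
FD 19: (71,6) -> (90,6) [heading=0, draw]
FD 5: (90,6) -> (95,6) [heading=0, draw]
FD 15: (95,6) -> (110,6) [heading=0, draw]
Final: pos=(110,6), heading=0, 13 segment(s) drawn

Segment lengths:
  seg 1: (2,6) -> (20,6), length = 18
  seg 2: (20,6) -> (27,6), length = 7
  seg 3: (30,6) -> (47,6), length = 17
  seg 4: (47,6) -> (59,6), length = 12
  seg 5: (59,6) -> (50,6), length = 9
  seg 6: (50,6) -> (67,6), length = 17
  seg 7: (67,6) -> (79,6), length = 12
  seg 8: (79,6) -> (70,6), length = 9
  seg 9: (70,6) -> (87,6), length = 17
  seg 10: (87,6) -> (71,6), length = 16
  seg 11: (71,6) -> (90,6), length = 19
  seg 12: (90,6) -> (95,6), length = 5
  seg 13: (95,6) -> (110,6), length = 15
Total = 173

Answer: 173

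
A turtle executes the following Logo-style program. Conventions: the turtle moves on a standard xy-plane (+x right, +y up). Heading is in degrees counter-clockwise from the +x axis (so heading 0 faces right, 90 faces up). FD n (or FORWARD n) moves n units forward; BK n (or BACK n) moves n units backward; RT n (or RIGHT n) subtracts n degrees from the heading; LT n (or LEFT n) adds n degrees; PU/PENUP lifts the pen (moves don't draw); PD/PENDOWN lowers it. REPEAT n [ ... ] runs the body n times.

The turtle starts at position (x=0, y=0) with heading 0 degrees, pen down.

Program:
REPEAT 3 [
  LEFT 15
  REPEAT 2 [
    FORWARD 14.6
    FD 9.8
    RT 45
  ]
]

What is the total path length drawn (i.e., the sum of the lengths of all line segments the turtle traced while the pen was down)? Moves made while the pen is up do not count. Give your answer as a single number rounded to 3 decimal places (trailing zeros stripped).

Answer: 146.4

Derivation:
Executing turtle program step by step:
Start: pos=(0,0), heading=0, pen down
REPEAT 3 [
  -- iteration 1/3 --
  LT 15: heading 0 -> 15
  REPEAT 2 [
    -- iteration 1/2 --
    FD 14.6: (0,0) -> (14.103,3.779) [heading=15, draw]
    FD 9.8: (14.103,3.779) -> (23.569,6.315) [heading=15, draw]
    RT 45: heading 15 -> 330
    -- iteration 2/2 --
    FD 14.6: (23.569,6.315) -> (36.213,-0.985) [heading=330, draw]
    FD 9.8: (36.213,-0.985) -> (44.7,-5.885) [heading=330, draw]
    RT 45: heading 330 -> 285
  ]
  -- iteration 2/3 --
  LT 15: heading 285 -> 300
  REPEAT 2 [
    -- iteration 1/2 --
    FD 14.6: (44.7,-5.885) -> (52,-18.529) [heading=300, draw]
    FD 9.8: (52,-18.529) -> (56.9,-27.016) [heading=300, draw]
    RT 45: heading 300 -> 255
    -- iteration 2/2 --
    FD 14.6: (56.9,-27.016) -> (53.121,-41.118) [heading=255, draw]
    FD 9.8: (53.121,-41.118) -> (50.584,-50.584) [heading=255, draw]
    RT 45: heading 255 -> 210
  ]
  -- iteration 3/3 --
  LT 15: heading 210 -> 225
  REPEAT 2 [
    -- iteration 1/2 --
    FD 14.6: (50.584,-50.584) -> (40.261,-60.908) [heading=225, draw]
    FD 9.8: (40.261,-60.908) -> (33.331,-67.838) [heading=225, draw]
    RT 45: heading 225 -> 180
    -- iteration 2/2 --
    FD 14.6: (33.331,-67.838) -> (18.731,-67.838) [heading=180, draw]
    FD 9.8: (18.731,-67.838) -> (8.931,-67.838) [heading=180, draw]
    RT 45: heading 180 -> 135
  ]
]
Final: pos=(8.931,-67.838), heading=135, 12 segment(s) drawn

Segment lengths:
  seg 1: (0,0) -> (14.103,3.779), length = 14.6
  seg 2: (14.103,3.779) -> (23.569,6.315), length = 9.8
  seg 3: (23.569,6.315) -> (36.213,-0.985), length = 14.6
  seg 4: (36.213,-0.985) -> (44.7,-5.885), length = 9.8
  seg 5: (44.7,-5.885) -> (52,-18.529), length = 14.6
  seg 6: (52,-18.529) -> (56.9,-27.016), length = 9.8
  seg 7: (56.9,-27.016) -> (53.121,-41.118), length = 14.6
  seg 8: (53.121,-41.118) -> (50.584,-50.584), length = 9.8
  seg 9: (50.584,-50.584) -> (40.261,-60.908), length = 14.6
  seg 10: (40.261,-60.908) -> (33.331,-67.838), length = 9.8
  seg 11: (33.331,-67.838) -> (18.731,-67.838), length = 14.6
  seg 12: (18.731,-67.838) -> (8.931,-67.838), length = 9.8
Total = 146.4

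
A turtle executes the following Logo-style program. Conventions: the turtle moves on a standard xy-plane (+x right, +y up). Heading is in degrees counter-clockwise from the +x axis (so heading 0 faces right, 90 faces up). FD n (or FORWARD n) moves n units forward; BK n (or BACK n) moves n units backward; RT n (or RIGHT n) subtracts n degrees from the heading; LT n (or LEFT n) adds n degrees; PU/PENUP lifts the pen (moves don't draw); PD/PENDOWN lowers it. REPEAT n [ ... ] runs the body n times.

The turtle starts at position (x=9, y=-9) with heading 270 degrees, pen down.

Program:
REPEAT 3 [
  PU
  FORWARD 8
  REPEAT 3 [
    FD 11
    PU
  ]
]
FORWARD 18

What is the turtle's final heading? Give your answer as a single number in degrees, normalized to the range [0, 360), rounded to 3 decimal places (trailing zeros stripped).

Answer: 270

Derivation:
Executing turtle program step by step:
Start: pos=(9,-9), heading=270, pen down
REPEAT 3 [
  -- iteration 1/3 --
  PU: pen up
  FD 8: (9,-9) -> (9,-17) [heading=270, move]
  REPEAT 3 [
    -- iteration 1/3 --
    FD 11: (9,-17) -> (9,-28) [heading=270, move]
    PU: pen up
    -- iteration 2/3 --
    FD 11: (9,-28) -> (9,-39) [heading=270, move]
    PU: pen up
    -- iteration 3/3 --
    FD 11: (9,-39) -> (9,-50) [heading=270, move]
    PU: pen up
  ]
  -- iteration 2/3 --
  PU: pen up
  FD 8: (9,-50) -> (9,-58) [heading=270, move]
  REPEAT 3 [
    -- iteration 1/3 --
    FD 11: (9,-58) -> (9,-69) [heading=270, move]
    PU: pen up
    -- iteration 2/3 --
    FD 11: (9,-69) -> (9,-80) [heading=270, move]
    PU: pen up
    -- iteration 3/3 --
    FD 11: (9,-80) -> (9,-91) [heading=270, move]
    PU: pen up
  ]
  -- iteration 3/3 --
  PU: pen up
  FD 8: (9,-91) -> (9,-99) [heading=270, move]
  REPEAT 3 [
    -- iteration 1/3 --
    FD 11: (9,-99) -> (9,-110) [heading=270, move]
    PU: pen up
    -- iteration 2/3 --
    FD 11: (9,-110) -> (9,-121) [heading=270, move]
    PU: pen up
    -- iteration 3/3 --
    FD 11: (9,-121) -> (9,-132) [heading=270, move]
    PU: pen up
  ]
]
FD 18: (9,-132) -> (9,-150) [heading=270, move]
Final: pos=(9,-150), heading=270, 0 segment(s) drawn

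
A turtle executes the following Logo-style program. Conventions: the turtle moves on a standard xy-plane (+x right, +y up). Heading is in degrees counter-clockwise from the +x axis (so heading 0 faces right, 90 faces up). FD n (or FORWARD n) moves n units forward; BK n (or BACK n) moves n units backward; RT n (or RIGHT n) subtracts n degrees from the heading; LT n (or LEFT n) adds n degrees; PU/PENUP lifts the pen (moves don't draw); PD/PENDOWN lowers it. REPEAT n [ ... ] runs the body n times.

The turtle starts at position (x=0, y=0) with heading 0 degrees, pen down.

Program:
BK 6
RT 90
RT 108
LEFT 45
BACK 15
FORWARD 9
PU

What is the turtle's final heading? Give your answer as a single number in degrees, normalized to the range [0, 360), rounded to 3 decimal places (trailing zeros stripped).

Executing turtle program step by step:
Start: pos=(0,0), heading=0, pen down
BK 6: (0,0) -> (-6,0) [heading=0, draw]
RT 90: heading 0 -> 270
RT 108: heading 270 -> 162
LT 45: heading 162 -> 207
BK 15: (-6,0) -> (7.365,6.81) [heading=207, draw]
FD 9: (7.365,6.81) -> (-0.654,2.724) [heading=207, draw]
PU: pen up
Final: pos=(-0.654,2.724), heading=207, 3 segment(s) drawn

Answer: 207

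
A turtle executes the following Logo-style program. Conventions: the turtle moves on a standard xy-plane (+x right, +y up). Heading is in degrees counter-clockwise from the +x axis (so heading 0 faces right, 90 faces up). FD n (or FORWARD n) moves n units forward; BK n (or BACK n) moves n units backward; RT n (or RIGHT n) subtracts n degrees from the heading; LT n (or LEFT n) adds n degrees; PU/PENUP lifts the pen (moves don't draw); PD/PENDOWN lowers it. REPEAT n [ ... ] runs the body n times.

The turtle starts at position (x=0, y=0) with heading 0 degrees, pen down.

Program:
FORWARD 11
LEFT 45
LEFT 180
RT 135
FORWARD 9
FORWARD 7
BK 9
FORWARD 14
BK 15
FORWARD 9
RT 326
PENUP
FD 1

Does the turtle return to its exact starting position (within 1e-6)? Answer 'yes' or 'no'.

Answer: no

Derivation:
Executing turtle program step by step:
Start: pos=(0,0), heading=0, pen down
FD 11: (0,0) -> (11,0) [heading=0, draw]
LT 45: heading 0 -> 45
LT 180: heading 45 -> 225
RT 135: heading 225 -> 90
FD 9: (11,0) -> (11,9) [heading=90, draw]
FD 7: (11,9) -> (11,16) [heading=90, draw]
BK 9: (11,16) -> (11,7) [heading=90, draw]
FD 14: (11,7) -> (11,21) [heading=90, draw]
BK 15: (11,21) -> (11,6) [heading=90, draw]
FD 9: (11,6) -> (11,15) [heading=90, draw]
RT 326: heading 90 -> 124
PU: pen up
FD 1: (11,15) -> (10.441,15.829) [heading=124, move]
Final: pos=(10.441,15.829), heading=124, 7 segment(s) drawn

Start position: (0, 0)
Final position: (10.441, 15.829)
Distance = 18.962; >= 1e-6 -> NOT closed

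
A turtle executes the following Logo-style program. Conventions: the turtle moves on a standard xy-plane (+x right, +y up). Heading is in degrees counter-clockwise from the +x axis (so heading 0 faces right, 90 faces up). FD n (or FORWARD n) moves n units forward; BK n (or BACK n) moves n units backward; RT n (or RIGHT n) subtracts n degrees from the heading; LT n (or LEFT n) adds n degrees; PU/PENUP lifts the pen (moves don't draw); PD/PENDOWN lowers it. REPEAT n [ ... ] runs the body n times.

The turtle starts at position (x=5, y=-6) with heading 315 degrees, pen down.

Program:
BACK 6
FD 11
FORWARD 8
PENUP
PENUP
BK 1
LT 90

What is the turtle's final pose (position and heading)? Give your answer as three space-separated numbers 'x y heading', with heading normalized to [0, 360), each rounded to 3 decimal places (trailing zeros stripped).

Answer: 13.485 -14.485 45

Derivation:
Executing turtle program step by step:
Start: pos=(5,-6), heading=315, pen down
BK 6: (5,-6) -> (0.757,-1.757) [heading=315, draw]
FD 11: (0.757,-1.757) -> (8.536,-9.536) [heading=315, draw]
FD 8: (8.536,-9.536) -> (14.192,-15.192) [heading=315, draw]
PU: pen up
PU: pen up
BK 1: (14.192,-15.192) -> (13.485,-14.485) [heading=315, move]
LT 90: heading 315 -> 45
Final: pos=(13.485,-14.485), heading=45, 3 segment(s) drawn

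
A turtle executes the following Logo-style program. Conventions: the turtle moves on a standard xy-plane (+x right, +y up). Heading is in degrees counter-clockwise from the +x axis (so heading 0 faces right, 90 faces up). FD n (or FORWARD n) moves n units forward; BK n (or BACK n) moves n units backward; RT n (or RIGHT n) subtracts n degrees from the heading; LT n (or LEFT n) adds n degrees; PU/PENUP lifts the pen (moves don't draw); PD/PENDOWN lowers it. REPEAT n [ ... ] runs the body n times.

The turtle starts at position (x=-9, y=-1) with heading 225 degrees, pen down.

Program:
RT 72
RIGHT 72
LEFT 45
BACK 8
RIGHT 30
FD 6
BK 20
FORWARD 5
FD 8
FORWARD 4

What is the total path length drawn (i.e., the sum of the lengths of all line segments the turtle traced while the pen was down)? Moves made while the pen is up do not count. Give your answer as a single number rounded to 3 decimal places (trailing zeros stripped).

Executing turtle program step by step:
Start: pos=(-9,-1), heading=225, pen down
RT 72: heading 225 -> 153
RT 72: heading 153 -> 81
LT 45: heading 81 -> 126
BK 8: (-9,-1) -> (-4.298,-7.472) [heading=126, draw]
RT 30: heading 126 -> 96
FD 6: (-4.298,-7.472) -> (-4.925,-1.505) [heading=96, draw]
BK 20: (-4.925,-1.505) -> (-2.834,-21.395) [heading=96, draw]
FD 5: (-2.834,-21.395) -> (-3.357,-16.423) [heading=96, draw]
FD 8: (-3.357,-16.423) -> (-4.193,-8.467) [heading=96, draw]
FD 4: (-4.193,-8.467) -> (-4.611,-4.489) [heading=96, draw]
Final: pos=(-4.611,-4.489), heading=96, 6 segment(s) drawn

Segment lengths:
  seg 1: (-9,-1) -> (-4.298,-7.472), length = 8
  seg 2: (-4.298,-7.472) -> (-4.925,-1.505), length = 6
  seg 3: (-4.925,-1.505) -> (-2.834,-21.395), length = 20
  seg 4: (-2.834,-21.395) -> (-3.357,-16.423), length = 5
  seg 5: (-3.357,-16.423) -> (-4.193,-8.467), length = 8
  seg 6: (-4.193,-8.467) -> (-4.611,-4.489), length = 4
Total = 51

Answer: 51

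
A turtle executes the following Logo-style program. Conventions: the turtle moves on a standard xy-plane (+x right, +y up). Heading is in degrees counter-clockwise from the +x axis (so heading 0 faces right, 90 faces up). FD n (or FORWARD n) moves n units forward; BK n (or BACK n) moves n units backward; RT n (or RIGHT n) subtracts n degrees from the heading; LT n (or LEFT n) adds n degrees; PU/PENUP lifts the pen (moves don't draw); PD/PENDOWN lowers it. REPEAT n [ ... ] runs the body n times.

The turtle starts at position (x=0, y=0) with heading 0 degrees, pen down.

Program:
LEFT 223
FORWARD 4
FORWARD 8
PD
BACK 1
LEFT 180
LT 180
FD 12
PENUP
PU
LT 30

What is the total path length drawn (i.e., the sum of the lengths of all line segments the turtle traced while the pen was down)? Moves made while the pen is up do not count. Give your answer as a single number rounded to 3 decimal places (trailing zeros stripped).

Executing turtle program step by step:
Start: pos=(0,0), heading=0, pen down
LT 223: heading 0 -> 223
FD 4: (0,0) -> (-2.925,-2.728) [heading=223, draw]
FD 8: (-2.925,-2.728) -> (-8.776,-8.184) [heading=223, draw]
PD: pen down
BK 1: (-8.776,-8.184) -> (-8.045,-7.502) [heading=223, draw]
LT 180: heading 223 -> 43
LT 180: heading 43 -> 223
FD 12: (-8.045,-7.502) -> (-16.821,-15.686) [heading=223, draw]
PU: pen up
PU: pen up
LT 30: heading 223 -> 253
Final: pos=(-16.821,-15.686), heading=253, 4 segment(s) drawn

Segment lengths:
  seg 1: (0,0) -> (-2.925,-2.728), length = 4
  seg 2: (-2.925,-2.728) -> (-8.776,-8.184), length = 8
  seg 3: (-8.776,-8.184) -> (-8.045,-7.502), length = 1
  seg 4: (-8.045,-7.502) -> (-16.821,-15.686), length = 12
Total = 25

Answer: 25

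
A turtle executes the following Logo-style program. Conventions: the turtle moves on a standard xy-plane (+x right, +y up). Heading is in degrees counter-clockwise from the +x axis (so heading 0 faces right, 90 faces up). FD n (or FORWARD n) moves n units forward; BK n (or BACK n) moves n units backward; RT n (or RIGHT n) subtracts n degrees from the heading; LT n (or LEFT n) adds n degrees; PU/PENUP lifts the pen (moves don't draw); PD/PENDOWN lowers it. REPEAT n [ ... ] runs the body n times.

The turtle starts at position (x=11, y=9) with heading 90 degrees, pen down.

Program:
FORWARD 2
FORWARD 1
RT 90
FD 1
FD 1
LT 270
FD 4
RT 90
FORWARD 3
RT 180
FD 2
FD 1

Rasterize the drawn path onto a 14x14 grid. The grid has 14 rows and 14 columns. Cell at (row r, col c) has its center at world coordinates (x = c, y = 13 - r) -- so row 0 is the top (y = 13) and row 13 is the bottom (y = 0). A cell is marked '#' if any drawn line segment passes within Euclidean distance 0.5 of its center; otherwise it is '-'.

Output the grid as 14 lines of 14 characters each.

Segment 0: (11,9) -> (11,11)
Segment 1: (11,11) -> (11,12)
Segment 2: (11,12) -> (12,12)
Segment 3: (12,12) -> (13,12)
Segment 4: (13,12) -> (13,8)
Segment 5: (13,8) -> (10,8)
Segment 6: (10,8) -> (12,8)
Segment 7: (12,8) -> (13,8)

Answer: --------------
-----------###
-----------#-#
-----------#-#
-----------#-#
----------####
--------------
--------------
--------------
--------------
--------------
--------------
--------------
--------------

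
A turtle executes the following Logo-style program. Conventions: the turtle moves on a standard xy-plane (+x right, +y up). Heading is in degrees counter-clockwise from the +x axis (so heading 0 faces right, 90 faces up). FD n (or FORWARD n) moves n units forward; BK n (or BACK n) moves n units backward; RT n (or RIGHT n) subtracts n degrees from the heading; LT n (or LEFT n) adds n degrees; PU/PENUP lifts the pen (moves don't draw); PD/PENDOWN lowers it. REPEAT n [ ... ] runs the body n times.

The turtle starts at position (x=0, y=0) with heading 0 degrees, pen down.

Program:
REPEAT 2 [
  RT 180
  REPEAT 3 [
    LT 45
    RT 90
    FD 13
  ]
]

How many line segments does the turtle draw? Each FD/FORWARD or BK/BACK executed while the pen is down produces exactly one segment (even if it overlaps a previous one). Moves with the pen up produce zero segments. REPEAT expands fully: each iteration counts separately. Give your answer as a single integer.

Executing turtle program step by step:
Start: pos=(0,0), heading=0, pen down
REPEAT 2 [
  -- iteration 1/2 --
  RT 180: heading 0 -> 180
  REPEAT 3 [
    -- iteration 1/3 --
    LT 45: heading 180 -> 225
    RT 90: heading 225 -> 135
    FD 13: (0,0) -> (-9.192,9.192) [heading=135, draw]
    -- iteration 2/3 --
    LT 45: heading 135 -> 180
    RT 90: heading 180 -> 90
    FD 13: (-9.192,9.192) -> (-9.192,22.192) [heading=90, draw]
    -- iteration 3/3 --
    LT 45: heading 90 -> 135
    RT 90: heading 135 -> 45
    FD 13: (-9.192,22.192) -> (0,31.385) [heading=45, draw]
  ]
  -- iteration 2/2 --
  RT 180: heading 45 -> 225
  REPEAT 3 [
    -- iteration 1/3 --
    LT 45: heading 225 -> 270
    RT 90: heading 270 -> 180
    FD 13: (0,31.385) -> (-13,31.385) [heading=180, draw]
    -- iteration 2/3 --
    LT 45: heading 180 -> 225
    RT 90: heading 225 -> 135
    FD 13: (-13,31.385) -> (-22.192,40.577) [heading=135, draw]
    -- iteration 3/3 --
    LT 45: heading 135 -> 180
    RT 90: heading 180 -> 90
    FD 13: (-22.192,40.577) -> (-22.192,53.577) [heading=90, draw]
  ]
]
Final: pos=(-22.192,53.577), heading=90, 6 segment(s) drawn
Segments drawn: 6

Answer: 6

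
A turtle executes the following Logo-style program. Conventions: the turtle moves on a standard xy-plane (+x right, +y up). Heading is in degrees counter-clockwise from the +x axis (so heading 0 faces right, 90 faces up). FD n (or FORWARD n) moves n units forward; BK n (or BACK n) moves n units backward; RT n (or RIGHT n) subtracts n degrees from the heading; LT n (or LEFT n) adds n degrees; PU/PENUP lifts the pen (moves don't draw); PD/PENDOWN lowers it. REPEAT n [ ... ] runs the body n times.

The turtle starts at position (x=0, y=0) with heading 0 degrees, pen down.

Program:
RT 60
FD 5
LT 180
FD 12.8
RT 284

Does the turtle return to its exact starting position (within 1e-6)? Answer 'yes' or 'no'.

Executing turtle program step by step:
Start: pos=(0,0), heading=0, pen down
RT 60: heading 0 -> 300
FD 5: (0,0) -> (2.5,-4.33) [heading=300, draw]
LT 180: heading 300 -> 120
FD 12.8: (2.5,-4.33) -> (-3.9,6.755) [heading=120, draw]
RT 284: heading 120 -> 196
Final: pos=(-3.9,6.755), heading=196, 2 segment(s) drawn

Start position: (0, 0)
Final position: (-3.9, 6.755)
Distance = 7.8; >= 1e-6 -> NOT closed

Answer: no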